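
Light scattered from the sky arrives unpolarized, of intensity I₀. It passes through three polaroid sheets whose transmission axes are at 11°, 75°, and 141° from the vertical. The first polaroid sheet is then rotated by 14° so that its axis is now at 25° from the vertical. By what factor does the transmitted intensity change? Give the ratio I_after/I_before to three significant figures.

I_new/I_old ≈ 2.15

Before rotation:
Unpolarized light through the first polarizer → I₁ = ½ I₀, now polarized at 11°.
I₂ = I₁ cos²(75° − 11°) = 0.5 I₀ · cos²(64°) = 0.09608 I₀.
I₃ = I₂ cos²(141° − 75°) = 0.09608 I₀ · cos²(66°) = 0.0159 I₀.
After rotation:
Unpolarized light through the first polarizer → I₁ = ½ I₀, now polarized at 25°.
I₂ = I₁ cos²(75° − 25°) = 0.5 I₀ · cos²(50°) = 0.2066 I₀.
I₃ = I₂ cos²(141° − 75°) = 0.2066 I₀ · cos²(66°) = 0.03418 I₀.
Ratio = 0.03418 / 0.0159 = 2.15.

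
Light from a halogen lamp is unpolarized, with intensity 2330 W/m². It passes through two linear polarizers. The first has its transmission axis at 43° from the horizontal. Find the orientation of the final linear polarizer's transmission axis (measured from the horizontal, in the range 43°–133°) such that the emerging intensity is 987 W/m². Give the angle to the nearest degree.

θ ≈ 66°

Unpolarized light through the first polarizer → I₁ = ½ I₀, now polarized at 43°.
Target fraction: 987 / 2330 W/m² = 0.4236 of I₀.
Need I₂/I₀ = 0.4236, so cos²(θ − 43°) = 0.4236 / 0.5 = 0.8472.
θ − 43° = arccos(√0.8472) = 23.0°, giving θ ≈ 43 + 23.0 = 66.0°.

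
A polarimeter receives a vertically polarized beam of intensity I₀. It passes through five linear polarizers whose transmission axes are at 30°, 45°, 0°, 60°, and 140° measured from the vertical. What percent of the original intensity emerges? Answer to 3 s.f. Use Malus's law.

By Malus's law, I₁ = I₀ cos²(30° − 0°) = I₀ cos²(30°) = 0.75 I₀.
I₂ = I₁ cos²(45° − 30°) = 0.75 I₀ · cos²(15°) = 0.6998 I₀.
I₃ = I₂ cos²(0° − 45°) = 0.6998 I₀ · cos²(45°) = 0.3499 I₀.
I₄ = I₃ cos²(60° − 0°) = 0.3499 I₀ · cos²(60°) = 0.08747 I₀.
I₅ = I₄ cos²(140° − 60°) = 0.08747 I₀ · cos²(80°) = 0.002638 I₀.
That is 0.2638% of the incident intensity.

≈ 0.264%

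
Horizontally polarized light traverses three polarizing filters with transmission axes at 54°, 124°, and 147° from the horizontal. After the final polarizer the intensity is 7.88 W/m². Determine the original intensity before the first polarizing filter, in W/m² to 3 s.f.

I₀ ≈ 230 W/m²

I₁ = I₀ cos²(54° − 0°) = I₀ cos²(54°) = 0.3455 I₀.
I₂ = I₁ cos²(124° − 54°) = 0.3455 I₀ · cos²(70°) = 0.04041 I₀.
I₃ = I₂ cos²(147° − 124°) = 0.04041 I₀ · cos²(23°) = 0.03424 I₀.
So 7.88 W/m² = 0.03424 I₀, giving I₀ = 7.88/0.03424 = 230.1 W/m².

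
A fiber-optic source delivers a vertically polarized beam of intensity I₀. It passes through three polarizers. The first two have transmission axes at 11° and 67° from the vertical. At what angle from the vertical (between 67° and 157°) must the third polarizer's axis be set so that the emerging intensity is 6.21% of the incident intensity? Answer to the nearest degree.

I₁ = I₀ cos²(11° − 0°) = I₀ cos²(11°) = 0.9636 I₀.
I₂ = I₁ cos²(67° − 11°) = 0.9636 I₀ · cos²(56°) = 0.3013 I₀.
Need I₃/I₀ = 0.0621, so cos²(θ − 67°) = 0.0621 / 0.3013 = 0.2061.
θ − 67° = arccos(√0.2061) = 63.0°, giving θ ≈ 67 + 63.0 = 130.0°.

θ ≈ 130°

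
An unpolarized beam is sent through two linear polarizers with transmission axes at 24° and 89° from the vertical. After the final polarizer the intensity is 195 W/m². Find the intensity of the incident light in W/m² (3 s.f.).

Unpolarized light through the first polarizer → I₁ = ½ I₀, now polarized at 24°.
I₂ = I₁ cos²(89° − 24°) = 0.5 I₀ · cos²(65°) = 0.0893 I₀.
So 195 W/m² = 0.0893 I₀, giving I₀ = 195/0.0893 = 2184 W/m².

I₀ ≈ 2180 W/m²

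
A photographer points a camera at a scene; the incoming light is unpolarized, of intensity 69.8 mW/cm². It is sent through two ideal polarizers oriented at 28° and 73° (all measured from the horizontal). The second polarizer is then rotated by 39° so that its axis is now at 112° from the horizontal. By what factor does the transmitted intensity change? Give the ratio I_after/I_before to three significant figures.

I_new/I_old ≈ 0.0219

Before rotation:
Unpolarized light through the first polarizer → I₁ = ½ I₀, now polarized at 28°.
I₂ = I₁ cos²(73° − 28°) = 0.5 I₀ · cos²(45°) = 0.25 I₀.
After rotation:
Unpolarized light through the first polarizer → I₁ = ½ I₀, now polarized at 28°.
I₂ = I₁ cos²(112° − 28°) = 0.5 I₀ · cos²(84°) = 0.005463 I₀.
Ratio = 0.005463 / 0.25 = 0.02185.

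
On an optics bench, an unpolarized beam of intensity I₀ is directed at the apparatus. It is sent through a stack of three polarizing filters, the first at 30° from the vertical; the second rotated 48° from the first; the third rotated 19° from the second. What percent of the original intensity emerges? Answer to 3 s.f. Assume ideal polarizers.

≈ 20.0%

Unpolarized light through the first polarizer → I₁ = ½ I₀, now polarized at 30°.
I₂ = I₁ cos²(48°) = 0.5 · 0.4477 I₀ = 0.2239 I₀.
I₃ = I₂ cos²(19°) = 0.2239 · 0.894 I₀ = 0.2001 I₀.
That is 20.01% of the incident intensity.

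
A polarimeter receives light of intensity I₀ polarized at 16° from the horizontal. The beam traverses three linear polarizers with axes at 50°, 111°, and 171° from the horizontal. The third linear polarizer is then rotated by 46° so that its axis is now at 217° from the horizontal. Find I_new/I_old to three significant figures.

I_new/I_old ≈ 0.304

Before rotation:
By Malus's law, I₁ = I₀ cos²(50° − 16°) = I₀ cos²(34°) = 0.6873 I₀.
I₂ = I₁ cos²(111° − 50°) = 0.6873 I₀ · cos²(61°) = 0.1615 I₀.
I₃ = I₂ cos²(171° − 111°) = 0.1615 I₀ · cos²(60°) = 0.04039 I₀.
After rotation:
I₁ = I₀ cos²(50° − 16°) = I₀ cos²(34°) = 0.6873 I₀.
I₂ = I₁ cos²(111° − 50°) = 0.6873 I₀ · cos²(61°) = 0.1615 I₀.
Angle between axes 2 and 3: 74°. I₃ = 0.1615 I₀ · cos²(74°) = 0.01227 I₀.
Ratio = 0.01227 / 0.04039 = 0.3039.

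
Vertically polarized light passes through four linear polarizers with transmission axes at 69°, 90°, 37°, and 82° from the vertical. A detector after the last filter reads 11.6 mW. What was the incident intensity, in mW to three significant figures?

I₀ ≈ 572 mW

I₁ = I₀ cos²(69° − 0°) = I₀ cos²(69°) = 0.1284 I₀.
I₂ = I₁ cos²(90° − 69°) = 0.1284 I₀ · cos²(21°) = 0.1119 I₀.
I₃ = I₂ cos²(37° − 90°) = 0.1119 I₀ · cos²(53°) = 0.04054 I₀.
I₄ = I₃ cos²(82° − 37°) = 0.04054 I₀ · cos²(45°) = 0.02027 I₀.
So 11.6 mW = 0.02027 I₀, giving I₀ = 11.6/0.02027 = 572.3 mW.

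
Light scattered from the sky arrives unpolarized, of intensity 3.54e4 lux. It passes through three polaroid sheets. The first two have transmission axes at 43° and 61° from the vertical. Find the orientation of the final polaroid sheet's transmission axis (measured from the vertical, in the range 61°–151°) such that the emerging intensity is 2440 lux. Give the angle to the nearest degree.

θ ≈ 128°

Unpolarized light through the first polarizer → I₁ = ½ I₀, now polarized at 43°.
I₂ = I₁ cos²(61° − 43°) = 0.5 I₀ · cos²(18°) = 0.4523 I₀.
Target fraction: 2440 / 3.54e4 lux = 0.06893 of I₀.
Need I₃/I₀ = 0.06893, so cos²(θ − 61°) = 0.06893 / 0.4523 = 0.1524.
θ − 61° = arccos(√0.1524) = 67.0°, giving θ ≈ 61 + 67.0 = 128.0°.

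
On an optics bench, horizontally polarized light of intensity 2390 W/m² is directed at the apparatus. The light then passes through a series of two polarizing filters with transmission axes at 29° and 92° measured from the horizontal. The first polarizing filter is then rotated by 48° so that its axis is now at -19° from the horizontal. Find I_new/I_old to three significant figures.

I_new/I_old ≈ 0.728

Before rotation:
By Malus's law, I₁ = I₀ cos²(29° − 0°) = I₀ cos²(29°) = 0.765 I₀.
I₂ = I₁ cos²(92° − 29°) = 0.765 I₀ · cos²(63°) = 0.1577 I₀.
After rotation:
I₁ = I₀ cos²(-19° − 0°) = I₀ cos²(19°) = 0.894 I₀.
Angle between axes 1 and 2: 69°. I₂ = 0.894 I₀ · cos²(69°) = 0.1148 I₀.
Ratio = 0.1148 / 0.1577 = 0.7282.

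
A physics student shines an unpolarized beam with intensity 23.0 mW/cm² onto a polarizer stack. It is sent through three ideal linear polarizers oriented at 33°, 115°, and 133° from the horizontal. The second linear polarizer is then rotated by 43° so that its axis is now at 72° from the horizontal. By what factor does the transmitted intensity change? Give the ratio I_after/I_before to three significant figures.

I_new/I_old ≈ 8.10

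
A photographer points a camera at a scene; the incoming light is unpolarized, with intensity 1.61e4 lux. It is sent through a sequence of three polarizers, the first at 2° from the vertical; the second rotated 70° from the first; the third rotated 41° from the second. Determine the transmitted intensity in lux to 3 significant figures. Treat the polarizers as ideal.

Unpolarized light through the first polarizer → I₁ = 1.61e4 lux/2 = 8050 lux, polarized at 2°.
I₂ = I₁ · cos²(70°) = 8050 · 0.117 = 941.7 lux.
I₃ = I₂ · cos²(41°) = 941.7 · 0.5696 = 536.4 lux.

I ≈ 536 lux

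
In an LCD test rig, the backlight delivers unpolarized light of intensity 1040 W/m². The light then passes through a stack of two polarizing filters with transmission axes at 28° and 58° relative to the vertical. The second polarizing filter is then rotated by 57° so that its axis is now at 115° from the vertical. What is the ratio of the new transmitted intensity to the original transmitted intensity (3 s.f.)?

I_new/I_old ≈ 0.00365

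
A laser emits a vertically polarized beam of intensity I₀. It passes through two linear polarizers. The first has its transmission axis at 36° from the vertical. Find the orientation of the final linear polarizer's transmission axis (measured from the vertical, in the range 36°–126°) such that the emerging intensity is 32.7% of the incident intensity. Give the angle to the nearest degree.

θ ≈ 81°

I₁ = I₀ cos²(36° − 0°) = I₀ cos²(36°) = 0.6545 I₀.
Need I₂/I₀ = 0.327, so cos²(θ − 36°) = 0.327 / 0.6545 = 0.4996.
θ − 36° = arccos(√0.4996) = 45.0°, giving θ ≈ 36 + 45.0 = 81.0°.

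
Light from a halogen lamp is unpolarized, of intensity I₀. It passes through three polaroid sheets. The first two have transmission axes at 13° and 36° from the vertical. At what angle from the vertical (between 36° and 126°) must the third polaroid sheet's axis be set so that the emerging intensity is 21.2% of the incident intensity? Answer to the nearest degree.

θ ≈ 81°

Unpolarized light through the first polarizer → I₁ = ½ I₀, now polarized at 13°.
I₂ = I₁ cos²(36° − 13°) = 0.5 I₀ · cos²(23°) = 0.4237 I₀.
Need I₃/I₀ = 0.212, so cos²(θ − 36°) = 0.212 / 0.4237 = 0.5004.
θ − 36° = arccos(√0.5004) = 45.0°, giving θ ≈ 36 + 45.0 = 81.0°.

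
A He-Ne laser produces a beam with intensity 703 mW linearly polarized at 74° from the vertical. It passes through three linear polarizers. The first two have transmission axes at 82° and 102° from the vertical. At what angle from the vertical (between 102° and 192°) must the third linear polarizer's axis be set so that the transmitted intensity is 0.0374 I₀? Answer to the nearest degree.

By Malus's law, I₁ = I₀ cos²(82° − 74°) = I₀ cos²(8°) = 0.9806 I₀.
I₂ = I₁ cos²(102° − 82°) = 0.9806 I₀ · cos²(20°) = 0.8659 I₀.
Need I₃/I₀ = 0.0374, so cos²(θ − 102°) = 0.0374 / 0.8659 = 0.04319.
θ − 102° = arccos(√0.04319) = 78.0°, giving θ ≈ 102 + 78.0 = 180.0°.

θ ≈ 180°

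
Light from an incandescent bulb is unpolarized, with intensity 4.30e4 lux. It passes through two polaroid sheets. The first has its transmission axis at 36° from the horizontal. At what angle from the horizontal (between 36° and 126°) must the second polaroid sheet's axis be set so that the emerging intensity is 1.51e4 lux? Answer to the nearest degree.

θ ≈ 69°

Unpolarized light through the first polarizer → I₁ = ½ I₀, now polarized at 36°.
Target fraction: 1.51e4 / 4.30e4 lux = 0.3512 of I₀.
Need I₂/I₀ = 0.3512, so cos²(θ − 36°) = 0.3512 / 0.5 = 0.7023.
θ − 36° = arccos(√0.7023) = 33.1°, giving θ ≈ 36 + 33.1 = 69.1°.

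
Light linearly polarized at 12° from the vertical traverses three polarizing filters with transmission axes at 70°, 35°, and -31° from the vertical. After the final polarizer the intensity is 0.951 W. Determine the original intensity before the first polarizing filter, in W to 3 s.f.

I₁ = I₀ cos²(70° − 12°) = I₀ cos²(58°) = 0.2808 I₀.
I₂ = I₁ cos²(35° − 70°) = 0.2808 I₀ · cos²(35°) = 0.1884 I₀.
I₃ = I₂ cos²(-31° − 35°) = 0.1884 I₀ · cos²(66°) = 0.03117 I₀.
So 0.951 W = 0.03117 I₀, giving I₀ = 0.951/0.03117 = 30.51 W.

I₀ ≈ 30.5 W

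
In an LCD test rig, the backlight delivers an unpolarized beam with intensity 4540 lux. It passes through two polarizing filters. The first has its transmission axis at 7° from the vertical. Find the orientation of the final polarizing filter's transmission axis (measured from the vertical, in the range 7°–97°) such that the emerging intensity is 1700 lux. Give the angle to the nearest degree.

Unpolarized light through the first polarizer → I₁ = ½ I₀, now polarized at 7°.
Target fraction: 1700 / 4540 lux = 0.3744 of I₀.
Need I₂/I₀ = 0.3744, so cos²(θ − 7°) = 0.3744 / 0.5 = 0.7489.
θ − 7° = arccos(√0.7489) = 30.1°, giving θ ≈ 7 + 30.1 = 37.1°.

θ ≈ 37°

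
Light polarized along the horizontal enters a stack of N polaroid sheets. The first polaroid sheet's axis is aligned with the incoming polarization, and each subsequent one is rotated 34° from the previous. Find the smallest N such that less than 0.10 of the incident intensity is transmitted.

First polarizer is aligned with the polarization: full transmission.
Each further stage multiplies by cos²(34°) = 0.6873.
After N polarizers: T = 0.6873^(N−1). Require T < 0.10 ⇒ N−1 > ln(0.10)/ln(0.6873) = 6.14, so N−1 ≥ 7 and N = 8.
Check: N=8 gives T = 0.07245 < 0.10; N=7 gives T = 0.1054.

N = 8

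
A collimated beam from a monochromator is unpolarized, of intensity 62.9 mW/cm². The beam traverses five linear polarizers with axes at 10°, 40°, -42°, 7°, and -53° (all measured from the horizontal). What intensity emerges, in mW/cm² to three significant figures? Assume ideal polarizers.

I ≈ 0.0492 mW/cm²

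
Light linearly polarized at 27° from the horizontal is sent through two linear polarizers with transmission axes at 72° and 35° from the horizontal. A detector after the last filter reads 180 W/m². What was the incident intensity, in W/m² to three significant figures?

I₁ = I₀ cos²(72° − 27°) = I₀ cos²(45°) = 0.5 I₀.
I₂ = I₁ cos²(35° − 72°) = 0.5 I₀ · cos²(37°) = 0.3189 I₀.
So 180 W/m² = 0.3189 I₀, giving I₀ = 180/0.3189 = 564.4 W/m².

I₀ ≈ 564 W/m²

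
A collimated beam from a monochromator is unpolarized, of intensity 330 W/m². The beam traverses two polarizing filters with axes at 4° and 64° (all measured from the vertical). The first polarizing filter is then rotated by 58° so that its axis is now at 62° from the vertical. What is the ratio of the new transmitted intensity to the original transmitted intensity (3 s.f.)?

I_new/I_old ≈ 4.00

Before rotation:
Unpolarized light through the first polarizer → I₁ = ½ I₀, now polarized at 4°.
I₂ = I₁ cos²(64° − 4°) = 0.5 I₀ · cos²(60°) = 0.125 I₀.
After rotation:
Unpolarized light through the first polarizer → I₁ = ½ I₀, now polarized at 62°.
I₂ = I₁ cos²(64° − 62°) = 0.5 I₀ · cos²(2°) = 0.4994 I₀.
Ratio = 0.4994 / 0.125 = 3.995.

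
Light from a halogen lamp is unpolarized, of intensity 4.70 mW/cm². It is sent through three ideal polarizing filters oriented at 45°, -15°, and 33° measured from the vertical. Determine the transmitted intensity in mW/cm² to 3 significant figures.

I ≈ 0.263 mW/cm²

Unpolarized light through the first polarizer → I₁ = 4.70 mW/cm²/2 = 2.35 mW/cm², polarized at 45°.
I₂ = I₁ · cos²(60°) = 2.35 · 0.25 = 0.5875 mW/cm².
I₃ = I₂ · cos²(48°) = 0.5875 · 0.4477 = 0.263 mW/cm².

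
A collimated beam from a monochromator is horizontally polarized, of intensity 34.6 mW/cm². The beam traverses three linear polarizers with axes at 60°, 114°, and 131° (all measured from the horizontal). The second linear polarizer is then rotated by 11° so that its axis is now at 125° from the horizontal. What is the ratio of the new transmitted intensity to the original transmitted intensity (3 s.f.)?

Before rotation:
I₁ = I₀ cos²(60° − 0°) = I₀ cos²(60°) = 0.25 I₀.
I₂ = I₁ cos²(114° − 60°) = 0.25 I₀ · cos²(54°) = 0.08637 I₀.
I₃ = I₂ cos²(131° − 114°) = 0.08637 I₀ · cos²(17°) = 0.07899 I₀.
After rotation:
I₁ = I₀ cos²(60° − 0°) = I₀ cos²(60°) = 0.25 I₀.
I₂ = I₁ cos²(125° − 60°) = 0.25 I₀ · cos²(65°) = 0.04465 I₀.
I₃ = I₂ cos²(131° − 125°) = 0.04465 I₀ · cos²(6°) = 0.04416 I₀.
Ratio = 0.04416 / 0.07899 = 0.5591.

I_new/I_old ≈ 0.559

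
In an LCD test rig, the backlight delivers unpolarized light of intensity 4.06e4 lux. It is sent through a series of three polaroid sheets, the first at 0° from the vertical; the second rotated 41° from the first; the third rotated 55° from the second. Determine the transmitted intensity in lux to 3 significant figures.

Unpolarized light through the first polarizer → I₁ = 4.06e4 lux/2 = 2.03e+04 lux, polarized at 0°.
I₂ = I₁ · cos²(41°) = 2.03e+04 · 0.5696 = 1.156e+04 lux.
I₃ = I₂ · cos²(55°) = 1.156e+04 · 0.329 = 3804 lux.

I ≈ 3800 lux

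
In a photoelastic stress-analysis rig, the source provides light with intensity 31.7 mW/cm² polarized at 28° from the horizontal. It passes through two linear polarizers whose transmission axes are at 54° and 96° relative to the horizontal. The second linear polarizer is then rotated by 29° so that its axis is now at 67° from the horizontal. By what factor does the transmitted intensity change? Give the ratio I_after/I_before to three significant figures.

Before rotation:
I₁ = I₀ cos²(54° − 28°) = I₀ cos²(26°) = 0.8078 I₀.
I₂ = I₁ cos²(96° − 54°) = 0.8078 I₀ · cos²(42°) = 0.4461 I₀.
After rotation:
I₁ = I₀ cos²(54° − 28°) = I₀ cos²(26°) = 0.8078 I₀.
I₂ = I₁ cos²(67° − 54°) = 0.8078 I₀ · cos²(13°) = 0.767 I₀.
Ratio = 0.767 / 0.4461 = 1.719.

I_new/I_old ≈ 1.72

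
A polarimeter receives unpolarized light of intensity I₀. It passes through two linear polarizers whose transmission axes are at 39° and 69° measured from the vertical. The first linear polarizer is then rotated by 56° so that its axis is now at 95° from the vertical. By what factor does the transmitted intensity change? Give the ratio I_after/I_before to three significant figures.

I_new/I_old ≈ 1.08

Before rotation:
Unpolarized light through the first polarizer → I₁ = ½ I₀, now polarized at 39°.
I₂ = I₁ cos²(69° − 39°) = 0.5 I₀ · cos²(30°) = 0.375 I₀.
After rotation:
Unpolarized light through the first polarizer → I₁ = ½ I₀, now polarized at 95°.
I₂ = I₁ cos²(69° − 95°) = 0.5 I₀ · cos²(26°) = 0.4039 I₀.
Ratio = 0.4039 / 0.375 = 1.077.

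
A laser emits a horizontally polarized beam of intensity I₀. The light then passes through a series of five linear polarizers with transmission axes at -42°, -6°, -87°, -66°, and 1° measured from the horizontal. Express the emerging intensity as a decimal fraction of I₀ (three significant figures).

≈ 0.00118 I₀

By Malus's law, I₁ = I₀ cos²(-42° − 0°) = I₀ cos²(42°) = 0.5523 I₀.
I₂ = I₁ cos²(-6° + 42°) = 0.5523 I₀ · cos²(36°) = 0.3615 I₀.
I₃ = I₂ cos²(-87° + 6°) = 0.3615 I₀ · cos²(81°) = 0.008846 I₀.
I₄ = I₃ cos²(-66° + 87°) = 0.008846 I₀ · cos²(21°) = 0.00771 I₀.
I₅ = I₄ cos²(1° + 66°) = 0.00771 I₀ · cos²(67°) = 0.001177 I₀.
Transmitted fraction = 0.001177.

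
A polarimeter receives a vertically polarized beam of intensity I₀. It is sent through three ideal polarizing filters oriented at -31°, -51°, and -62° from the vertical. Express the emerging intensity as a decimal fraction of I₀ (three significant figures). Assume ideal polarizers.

I₁ = I₀ cos²(-31° − 0°) = I₀ cos²(31°) = 0.7347 I₀.
I₂ = I₁ cos²(-51° + 31°) = 0.7347 I₀ · cos²(20°) = 0.6488 I₀.
I₃ = I₂ cos²(-62° + 51°) = 0.6488 I₀ · cos²(11°) = 0.6252 I₀.
Transmitted fraction = 0.6252.

≈ 0.625 I₀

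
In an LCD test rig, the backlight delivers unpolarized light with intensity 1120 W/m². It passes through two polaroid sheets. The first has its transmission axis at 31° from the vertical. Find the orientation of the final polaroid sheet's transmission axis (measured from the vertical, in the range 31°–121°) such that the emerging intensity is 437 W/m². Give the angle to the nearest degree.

Unpolarized light through the first polarizer → I₁ = ½ I₀, now polarized at 31°.
Target fraction: 437 / 1120 W/m² = 0.3902 of I₀.
Need I₂/I₀ = 0.3902, so cos²(θ − 31°) = 0.3902 / 0.5 = 0.7804.
θ − 31° = arccos(√0.7804) = 27.9°, giving θ ≈ 31 + 27.9 = 58.9°.

θ ≈ 59°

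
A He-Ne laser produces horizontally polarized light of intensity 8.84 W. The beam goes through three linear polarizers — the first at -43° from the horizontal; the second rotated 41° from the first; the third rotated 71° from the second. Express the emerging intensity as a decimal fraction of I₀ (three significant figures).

I/I₀ ≈ 0.0323

I₁ = 8.84 W · cos²(43°) = 4.728 W.
I₂ = I₁ · cos²(41°) = 4.728 · 0.5696 = 2.693 W.
I₃ = I₂ · cos²(71°) = 2.693 · 0.106 = 0.2855 W.
Transmitted fraction = 0.03229.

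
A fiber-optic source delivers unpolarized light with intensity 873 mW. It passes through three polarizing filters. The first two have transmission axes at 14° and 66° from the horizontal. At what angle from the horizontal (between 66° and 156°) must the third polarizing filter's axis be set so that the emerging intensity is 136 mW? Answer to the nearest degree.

θ ≈ 91°

Unpolarized light through the first polarizer → I₁ = ½ I₀, now polarized at 14°.
I₂ = I₁ cos²(66° − 14°) = 0.5 I₀ · cos²(52°) = 0.1895 I₀.
Target fraction: 136 / 873 mW = 0.1558 of I₀.
Need I₃/I₀ = 0.1558, so cos²(θ − 66°) = 0.1558 / 0.1895 = 0.822.
θ − 66° = arccos(√0.822) = 25.0°, giving θ ≈ 66 + 25.0 = 91.0°.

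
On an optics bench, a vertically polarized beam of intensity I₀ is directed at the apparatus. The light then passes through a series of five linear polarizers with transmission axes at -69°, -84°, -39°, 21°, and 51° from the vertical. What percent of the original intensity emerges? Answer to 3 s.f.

I₁ = I₀ cos²(-69° − 0°) = I₀ cos²(69°) = 0.1284 I₀.
I₂ = I₁ cos²(-84° + 69°) = 0.1284 I₀ · cos²(15°) = 0.1198 I₀.
I₃ = I₂ cos²(-39° + 84°) = 0.1198 I₀ · cos²(45°) = 0.05991 I₀.
I₄ = I₃ cos²(21° + 39°) = 0.05991 I₀ · cos²(60°) = 0.01498 I₀.
I₅ = I₄ cos²(51° − 21°) = 0.01498 I₀ · cos²(30°) = 0.01123 I₀.
That is 1.123% of the incident intensity.

≈ 1.12%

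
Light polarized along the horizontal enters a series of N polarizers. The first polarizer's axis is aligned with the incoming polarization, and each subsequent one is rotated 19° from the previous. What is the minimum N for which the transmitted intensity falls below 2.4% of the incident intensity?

N = 35

First polarizer is aligned with the polarization: full transmission.
Each further stage multiplies by cos²(19°) = 0.894.
After N polarizers: T = 0.894^(N−1). Require T < 0.024 ⇒ N−1 > ln(0.024)/ln(0.894) = 33.29, so N−1 ≥ 34 and N = 35.
Check: N=35 gives T = 0.02216 < 0.024; N=34 gives T = 0.02479.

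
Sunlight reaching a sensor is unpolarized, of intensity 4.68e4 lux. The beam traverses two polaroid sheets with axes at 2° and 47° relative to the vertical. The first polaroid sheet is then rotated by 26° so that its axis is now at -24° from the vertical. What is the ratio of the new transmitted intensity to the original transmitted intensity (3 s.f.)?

Before rotation:
Unpolarized light through the first polarizer → I₁ = ½ I₀, now polarized at 2°.
I₂ = I₁ cos²(47° − 2°) = 0.5 I₀ · cos²(45°) = 0.25 I₀.
After rotation:
Unpolarized light through the first polarizer → I₁ = ½ I₀, now polarized at -24°.
I₂ = I₁ cos²(47° + 24°) = 0.5 I₀ · cos²(71°) = 0.053 I₀.
Ratio = 0.053 / 0.25 = 0.212.

I_new/I_old ≈ 0.212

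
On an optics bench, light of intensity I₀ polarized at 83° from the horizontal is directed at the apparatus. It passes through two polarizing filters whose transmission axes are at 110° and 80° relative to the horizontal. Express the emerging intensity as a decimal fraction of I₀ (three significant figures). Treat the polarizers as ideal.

≈ 0.595 I₀

I₁ = I₀ cos²(110° − 83°) = I₀ cos²(27°) = 0.7939 I₀.
I₂ = I₁ cos²(80° − 110°) = 0.7939 I₀ · cos²(30°) = 0.5954 I₀.
Transmitted fraction = 0.5954.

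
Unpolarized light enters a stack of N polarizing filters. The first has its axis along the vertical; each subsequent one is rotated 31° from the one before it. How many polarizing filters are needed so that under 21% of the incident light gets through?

N = 4

First polarizer halves the unpolarized light: factor 1/2.
Each further stage multiplies by cos²(31°) = 0.7347.
After N polarizers: T = 0.5·0.7347^(N−1). Require T < 0.21 ⇒ N−1 > ln(0.21/0.5)/ln(0.7347) = 2.81, so N−1 ≥ 3 and N = 4.
Check: N=4 gives T = 0.1983 < 0.21; N=3 gives T = 0.2699.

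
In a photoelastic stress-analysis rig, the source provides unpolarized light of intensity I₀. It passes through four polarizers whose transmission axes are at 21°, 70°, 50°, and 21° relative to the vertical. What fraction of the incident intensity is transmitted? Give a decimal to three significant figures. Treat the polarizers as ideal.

Unpolarized light through the first polarizer → I₁ = ½ I₀, now polarized at 21°.
I₂ = I₁ cos²(70° − 21°) = 0.5 I₀ · cos²(49°) = 0.2152 I₀.
I₃ = I₂ cos²(50° − 70°) = 0.2152 I₀ · cos²(20°) = 0.19 I₀.
I₄ = I₃ cos²(21° − 50°) = 0.19 I₀ · cos²(29°) = 0.1454 I₀.
Transmitted fraction = 0.1454.

≈ 0.145 I₀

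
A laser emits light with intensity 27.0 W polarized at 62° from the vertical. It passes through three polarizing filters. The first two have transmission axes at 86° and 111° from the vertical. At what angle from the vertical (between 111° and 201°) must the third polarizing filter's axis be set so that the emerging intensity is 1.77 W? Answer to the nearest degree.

θ ≈ 183°

By Malus's law, I₁ = I₀ cos²(86° − 62°) = I₀ cos²(24°) = 0.8346 I₀.
I₂ = I₁ cos²(111° − 86°) = 0.8346 I₀ · cos²(25°) = 0.6855 I₀.
Target fraction: 1.77 / 27.0 W = 0.06556 of I₀.
Need I₃/I₀ = 0.06556, so cos²(θ − 111°) = 0.06556 / 0.6855 = 0.09563.
θ − 111° = arccos(√0.09563) = 72.0°, giving θ ≈ 111 + 72.0 = 183.0°.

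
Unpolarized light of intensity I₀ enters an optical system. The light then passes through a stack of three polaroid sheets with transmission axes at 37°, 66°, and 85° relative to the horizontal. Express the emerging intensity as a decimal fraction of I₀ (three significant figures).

Unpolarized light through the first polarizer → I₁ = ½ I₀, now polarized at 37°.
I₂ = I₁ cos²(66° − 37°) = 0.5 I₀ · cos²(29°) = 0.3825 I₀.
I₃ = I₂ cos²(85° − 66°) = 0.3825 I₀ · cos²(19°) = 0.3419 I₀.
Transmitted fraction = 0.3419.

≈ 0.342 I₀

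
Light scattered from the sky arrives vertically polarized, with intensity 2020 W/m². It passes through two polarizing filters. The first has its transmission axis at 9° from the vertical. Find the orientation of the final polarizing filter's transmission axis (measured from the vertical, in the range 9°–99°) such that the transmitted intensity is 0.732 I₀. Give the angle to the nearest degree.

θ ≈ 39°

I₁ = I₀ cos²(9° − 0°) = I₀ cos²(9°) = 0.9755 I₀.
Need I₂/I₀ = 0.732, so cos²(θ − 9°) = 0.732 / 0.9755 = 0.7504.
θ − 9° = arccos(√0.7504) = 30.0°, giving θ ≈ 9 + 30.0 = 39.0°.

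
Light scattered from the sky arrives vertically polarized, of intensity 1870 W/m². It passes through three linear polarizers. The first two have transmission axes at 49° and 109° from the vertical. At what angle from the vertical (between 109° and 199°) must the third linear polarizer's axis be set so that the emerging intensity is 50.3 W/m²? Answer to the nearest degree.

I₁ = I₀ cos²(49° − 0°) = I₀ cos²(49°) = 0.4304 I₀.
I₂ = I₁ cos²(109° − 49°) = 0.4304 I₀ · cos²(60°) = 0.1076 I₀.
Target fraction: 50.3 / 1870 W/m² = 0.0269 of I₀.
Need I₃/I₀ = 0.0269, so cos²(θ − 109°) = 0.0269 / 0.1076 = 0.25.
θ − 109° = arccos(√0.25) = 60.0°, giving θ ≈ 109 + 60.0 = 169.0°.

θ ≈ 169°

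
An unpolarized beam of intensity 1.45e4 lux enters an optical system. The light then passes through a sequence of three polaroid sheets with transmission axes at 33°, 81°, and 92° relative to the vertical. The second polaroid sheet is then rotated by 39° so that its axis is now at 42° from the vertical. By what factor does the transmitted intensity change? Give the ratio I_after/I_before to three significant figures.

Before rotation:
Unpolarized light through the first polarizer → I₁ = ½ I₀, now polarized at 33°.
I₂ = I₁ cos²(81° − 33°) = 0.5 I₀ · cos²(48°) = 0.2239 I₀.
I₃ = I₂ cos²(92° − 81°) = 0.2239 I₀ · cos²(11°) = 0.2157 I₀.
After rotation:
Unpolarized light through the first polarizer → I₁ = ½ I₀, now polarized at 33°.
I₂ = I₁ cos²(42° − 33°) = 0.5 I₀ · cos²(9°) = 0.4878 I₀.
I₃ = I₂ cos²(92° − 42°) = 0.4878 I₀ · cos²(50°) = 0.2015 I₀.
Ratio = 0.2015 / 0.2157 = 0.9342.

I_new/I_old ≈ 0.934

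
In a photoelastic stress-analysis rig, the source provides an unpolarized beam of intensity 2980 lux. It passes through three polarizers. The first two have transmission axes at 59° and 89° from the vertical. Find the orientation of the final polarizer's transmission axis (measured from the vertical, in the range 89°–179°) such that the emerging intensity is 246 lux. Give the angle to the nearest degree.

Unpolarized light through the first polarizer → I₁ = ½ I₀, now polarized at 59°.
I₂ = I₁ cos²(89° − 59°) = 0.5 I₀ · cos²(30°) = 0.375 I₀.
Target fraction: 246 / 2980 lux = 0.08255 of I₀.
Need I₃/I₀ = 0.08255, so cos²(θ − 89°) = 0.08255 / 0.375 = 0.2201.
θ − 89° = arccos(√0.2201) = 62.0°, giving θ ≈ 89 + 62.0 = 151.0°.

θ ≈ 151°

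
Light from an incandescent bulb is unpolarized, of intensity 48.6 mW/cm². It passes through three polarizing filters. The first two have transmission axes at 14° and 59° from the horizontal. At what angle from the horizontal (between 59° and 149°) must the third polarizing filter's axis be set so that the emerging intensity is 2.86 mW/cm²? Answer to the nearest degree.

Unpolarized light through the first polarizer → I₁ = ½ I₀, now polarized at 14°.
I₂ = I₁ cos²(59° − 14°) = 0.5 I₀ · cos²(45°) = 0.25 I₀.
Target fraction: 2.86 / 48.6 mW/cm² = 0.05885 of I₀.
Need I₃/I₀ = 0.05885, so cos²(θ − 59°) = 0.05885 / 0.25 = 0.2354.
θ − 59° = arccos(√0.2354) = 61.0°, giving θ ≈ 59 + 61.0 = 120.0°.

θ ≈ 120°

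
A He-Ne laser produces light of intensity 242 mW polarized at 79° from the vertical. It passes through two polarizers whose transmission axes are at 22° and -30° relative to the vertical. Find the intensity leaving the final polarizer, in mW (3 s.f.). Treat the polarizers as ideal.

By Malus's law, I₁ = 242 mW · cos²(57°) = 71.78 mW.
I₂ = I₁ · cos²(52°) = 71.78 · 0.379 = 27.21 mW.

I ≈ 27.2 mW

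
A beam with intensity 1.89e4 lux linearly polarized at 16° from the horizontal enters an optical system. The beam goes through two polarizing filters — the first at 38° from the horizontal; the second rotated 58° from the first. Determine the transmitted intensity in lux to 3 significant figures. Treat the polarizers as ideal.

I₁ = 1.89e4 lux · cos²(22°) = 1.625e+04 lux.
I₂ = I₁ · cos²(58°) = 1.625e+04 · 0.2808 = 4563 lux.

I ≈ 4560 lux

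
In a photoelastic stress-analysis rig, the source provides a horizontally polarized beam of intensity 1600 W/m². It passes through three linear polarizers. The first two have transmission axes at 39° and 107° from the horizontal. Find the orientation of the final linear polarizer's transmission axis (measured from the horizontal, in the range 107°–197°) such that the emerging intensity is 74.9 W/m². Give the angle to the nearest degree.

θ ≈ 149°

I₁ = I₀ cos²(39° − 0°) = I₀ cos²(39°) = 0.604 I₀.
I₂ = I₁ cos²(107° − 39°) = 0.604 I₀ · cos²(68°) = 0.08475 I₀.
Target fraction: 74.9 / 1600 W/m² = 0.04681 of I₀.
Need I₃/I₀ = 0.04681, so cos²(θ − 107°) = 0.04681 / 0.08475 = 0.5523.
θ − 107° = arccos(√0.5523) = 42.0°, giving θ ≈ 107 + 42.0 = 149.0°.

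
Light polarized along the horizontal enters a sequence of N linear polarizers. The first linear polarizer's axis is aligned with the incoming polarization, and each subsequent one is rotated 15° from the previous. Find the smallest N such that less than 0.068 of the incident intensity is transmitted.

N = 40

First polarizer is aligned with the polarization: full transmission.
Each further stage multiplies by cos²(15°) = 0.933.
After N polarizers: T = 0.933^(N−1). Require T < 0.068 ⇒ N−1 > ln(0.068)/ln(0.933) = 38.77, so N−1 ≥ 39 and N = 40.
Check: N=40 gives T = 0.06693 < 0.068; N=39 gives T = 0.07173.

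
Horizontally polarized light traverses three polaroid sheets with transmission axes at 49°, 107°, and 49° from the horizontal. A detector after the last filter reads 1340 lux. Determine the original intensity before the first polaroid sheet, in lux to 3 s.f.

I₀ ≈ 3.95e4 lux

I₁ = I₀ cos²(49° − 0°) = I₀ cos²(49°) = 0.4304 I₀.
I₂ = I₁ cos²(107° − 49°) = 0.4304 I₀ · cos²(58°) = 0.1209 I₀.
I₃ = I₂ cos²(49° − 107°) = 0.1209 I₀ · cos²(58°) = 0.03394 I₀.
So 1340 lux = 0.03394 I₀, giving I₀ = 1340/0.03394 = 3.948e+04 lux.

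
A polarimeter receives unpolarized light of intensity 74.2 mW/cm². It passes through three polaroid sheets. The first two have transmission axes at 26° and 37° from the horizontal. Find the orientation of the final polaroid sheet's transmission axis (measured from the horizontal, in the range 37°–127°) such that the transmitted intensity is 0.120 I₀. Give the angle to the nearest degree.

Unpolarized light through the first polarizer → I₁ = ½ I₀, now polarized at 26°.
I₂ = I₁ cos²(37° − 26°) = 0.5 I₀ · cos²(11°) = 0.4818 I₀.
Need I₃/I₀ = 0.12, so cos²(θ − 37°) = 0.12 / 0.4818 = 0.2491.
θ − 37° = arccos(√0.2491) = 60.1°, giving θ ≈ 37 + 60.1 = 97.1°.

θ ≈ 97°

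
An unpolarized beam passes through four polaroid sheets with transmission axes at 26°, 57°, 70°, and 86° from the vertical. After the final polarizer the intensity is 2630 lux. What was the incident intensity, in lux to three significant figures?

I₀ ≈ 8160 lux

Unpolarized light through the first polarizer → I₁ = ½ I₀, now polarized at 26°.
I₂ = I₁ cos²(57° − 26°) = 0.5 I₀ · cos²(31°) = 0.3674 I₀.
I₃ = I₂ cos²(70° − 57°) = 0.3674 I₀ · cos²(13°) = 0.3488 I₀.
I₄ = I₃ cos²(86° − 70°) = 0.3488 I₀ · cos²(16°) = 0.3223 I₀.
So 2630 lux = 0.3223 I₀, giving I₀ = 2630/0.3223 = 8161 lux.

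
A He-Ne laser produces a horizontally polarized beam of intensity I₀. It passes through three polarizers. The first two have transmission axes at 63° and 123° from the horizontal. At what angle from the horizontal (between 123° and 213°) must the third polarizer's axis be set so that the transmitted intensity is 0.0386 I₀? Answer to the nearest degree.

θ ≈ 153°

By Malus's law, I₁ = I₀ cos²(63° − 0°) = I₀ cos²(63°) = 0.2061 I₀.
I₂ = I₁ cos²(123° − 63°) = 0.2061 I₀ · cos²(60°) = 0.05153 I₀.
Need I₃/I₀ = 0.0386, so cos²(θ − 123°) = 0.0386 / 0.05153 = 0.7491.
θ − 123° = arccos(√0.7491) = 30.1°, giving θ ≈ 123 + 30.1 = 153.1°.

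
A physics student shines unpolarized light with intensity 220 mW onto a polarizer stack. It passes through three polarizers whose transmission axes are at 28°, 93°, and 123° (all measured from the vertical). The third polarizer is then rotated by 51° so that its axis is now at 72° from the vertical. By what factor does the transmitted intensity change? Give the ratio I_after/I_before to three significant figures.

I_new/I_old ≈ 1.16

Before rotation:
Unpolarized light through the first polarizer → I₁ = ½ I₀, now polarized at 28°.
I₂ = I₁ cos²(93° − 28°) = 0.5 I₀ · cos²(65°) = 0.0893 I₀.
I₃ = I₂ cos²(123° − 93°) = 0.0893 I₀ · cos²(30°) = 0.06698 I₀.
After rotation:
Unpolarized light through the first polarizer → I₁ = ½ I₀, now polarized at 28°.
I₂ = I₁ cos²(93° − 28°) = 0.5 I₀ · cos²(65°) = 0.0893 I₀.
I₃ = I₂ cos²(72° − 93°) = 0.0893 I₀ · cos²(21°) = 0.07783 I₀.
Ratio = 0.07783 / 0.06698 = 1.162.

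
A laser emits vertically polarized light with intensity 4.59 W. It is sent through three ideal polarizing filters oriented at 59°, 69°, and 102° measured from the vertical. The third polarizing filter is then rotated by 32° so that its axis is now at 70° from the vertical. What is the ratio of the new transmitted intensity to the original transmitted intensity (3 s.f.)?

Before rotation:
I₁ = I₀ cos²(59° − 0°) = I₀ cos²(59°) = 0.2653 I₀.
I₂ = I₁ cos²(69° − 59°) = 0.2653 I₀ · cos²(10°) = 0.2573 I₀.
I₃ = I₂ cos²(102° − 69°) = 0.2573 I₀ · cos²(33°) = 0.181 I₀.
After rotation:
I₁ = I₀ cos²(59° − 0°) = I₀ cos²(59°) = 0.2653 I₀.
I₂ = I₁ cos²(69° − 59°) = 0.2653 I₀ · cos²(10°) = 0.2573 I₀.
I₃ = I₂ cos²(70° − 69°) = 0.2573 I₀ · cos²(1°) = 0.2572 I₀.
Ratio = 0.2572 / 0.181 = 1.421.

I_new/I_old ≈ 1.42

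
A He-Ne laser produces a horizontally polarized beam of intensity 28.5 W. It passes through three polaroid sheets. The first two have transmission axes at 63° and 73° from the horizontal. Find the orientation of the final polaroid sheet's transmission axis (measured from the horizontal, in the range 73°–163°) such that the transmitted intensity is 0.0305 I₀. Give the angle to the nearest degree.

θ ≈ 140°

By Malus's law, I₁ = I₀ cos²(63° − 0°) = I₀ cos²(63°) = 0.2061 I₀.
I₂ = I₁ cos²(73° − 63°) = 0.2061 I₀ · cos²(10°) = 0.1999 I₀.
Need I₃/I₀ = 0.0305, so cos²(θ − 73°) = 0.0305 / 0.1999 = 0.1526.
θ − 73° = arccos(√0.1526) = 67.0°, giving θ ≈ 73 + 67.0 = 140.0°.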